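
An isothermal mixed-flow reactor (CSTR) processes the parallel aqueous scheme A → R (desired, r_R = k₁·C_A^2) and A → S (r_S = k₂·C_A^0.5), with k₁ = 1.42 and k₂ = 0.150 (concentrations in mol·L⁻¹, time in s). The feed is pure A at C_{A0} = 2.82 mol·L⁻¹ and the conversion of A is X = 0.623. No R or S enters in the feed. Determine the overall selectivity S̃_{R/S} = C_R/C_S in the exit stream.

Exit C_A = C_{A0}(1−X) = 2.82×0.377 = 1.063 mol·L⁻¹.
Rates in a CSTR are evaluated at the outlet concentration: r_R = 1.42×1.063^2 = 1.605, r_S = 0.150×1.063^0.5 = 0.1547.
Overall selectivity = C_R/C_S = r_Rτ/(r_Sτ) = r_R/r_S = 10.4.

10.4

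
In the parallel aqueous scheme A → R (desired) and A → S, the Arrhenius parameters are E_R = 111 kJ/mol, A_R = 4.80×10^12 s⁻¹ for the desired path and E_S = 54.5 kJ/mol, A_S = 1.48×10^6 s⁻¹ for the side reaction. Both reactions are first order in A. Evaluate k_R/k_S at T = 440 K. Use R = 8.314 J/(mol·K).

Since both paths have the same order in A, the concentration cancels and S_{R/S} = k_R/k_S = (A_R/A_S)·exp[(E_S−E_R)/(RT)].
(E_S−E_R)/(RT) = (54.5−111)×10³/(8.314×440) = -56500/3658 = -15.44.
k_R/k_S = (4.80×10^12/1.48×10^6)·exp(-15.44) = 3.243×10^6 × 1.960×10^-7 = 0.636.

0.636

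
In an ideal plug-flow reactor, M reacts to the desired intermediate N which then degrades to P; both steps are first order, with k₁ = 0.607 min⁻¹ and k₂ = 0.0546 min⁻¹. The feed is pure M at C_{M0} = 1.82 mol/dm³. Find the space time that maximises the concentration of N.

The intermediate peaks when r₁ = r₂, i.e. k₁e^(−k₁τ) = k₂e^(−k₂τ), giving τ_opt = ln(k₂/k₁)/(k₂−k₁).
= ln(0.0546/0.607)/(0.0546−0.607) = ln(0.08995)/-0.5524 = -2.408/-0.5524 = 4.36 min.

4.36 min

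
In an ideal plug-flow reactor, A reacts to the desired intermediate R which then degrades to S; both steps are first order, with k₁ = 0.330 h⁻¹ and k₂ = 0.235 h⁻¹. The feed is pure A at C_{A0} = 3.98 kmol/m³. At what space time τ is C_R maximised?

3.57 h

The intermediate peaks when r₁ = r₂, i.e. k₁e^(−k₁τ) = k₂e^(−k₂τ), giving τ_opt = ln(k₂/k₁)/(k₂−k₁).
= ln(0.235/0.330)/(0.235−0.330) = ln(0.7121)/-0.09500 = -0.3395/-0.09500 = 3.57 h.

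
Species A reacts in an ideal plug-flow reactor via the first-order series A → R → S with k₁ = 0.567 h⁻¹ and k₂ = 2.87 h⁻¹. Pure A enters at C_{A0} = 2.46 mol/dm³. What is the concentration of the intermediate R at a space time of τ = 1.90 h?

The intermediate concentration in a first-order A→B→C sequence is C_R = k₁C_{A0}(e^(−k₁τ) − e^(−k₂τ))/(k₂−k₁).
e^(−k₁τ) = e^(−0.567×1.90) = e^(−1.077) = 0.3405; e^(−k₂τ) = e^(−5.453) = 0.004283.
C_R = 0.567×2.46/(2.87−0.567) × (0.3405−0.004283) = 0.6057×0.3362 = 0.2036 mol/dm³.

0.204 mol/dm³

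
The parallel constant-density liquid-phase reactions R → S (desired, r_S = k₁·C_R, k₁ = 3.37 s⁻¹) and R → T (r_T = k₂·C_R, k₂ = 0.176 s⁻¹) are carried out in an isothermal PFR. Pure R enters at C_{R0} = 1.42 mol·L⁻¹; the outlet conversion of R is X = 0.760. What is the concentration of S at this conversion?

C_R = C_{R0}(1−X) = 0.3408 mol·L⁻¹.
Both paths are first order in R, so the instantaneous fraction to S is constant: dC_S/d(−C_R) = k₁/(k₁+k₂) = 0.9504.
C_S = 0.9504·(C_{R0}−C_R) = 0.9504×1.079 = 1.03 mol·L⁻¹.

1.03 mol·L⁻¹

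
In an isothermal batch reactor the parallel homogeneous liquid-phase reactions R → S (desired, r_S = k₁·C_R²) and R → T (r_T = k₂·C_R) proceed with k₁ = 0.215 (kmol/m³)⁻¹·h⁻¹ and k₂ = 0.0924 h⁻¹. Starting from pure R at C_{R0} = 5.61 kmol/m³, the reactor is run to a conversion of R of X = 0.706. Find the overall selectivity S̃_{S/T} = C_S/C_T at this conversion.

C_R = C_{R0}(1−X) = 1.649 kmol/m³.
Along a PFR/batch, dC_T/dC_R = −r_T/(r_S+r_T) = −k₂/(k₂+k₁·C_R).
Integrating from C_{R0} to C_R: C_T = (0.0924/0.215)·ln[(0.0924+0.215·5.61)/(0.0924+0.215·1.65)] = 0.4298·ln(1.299/0.4470) = 0.4583 kmol/m³.
Then C_S = (C_{R0}−C_R) − C_T = 3.961 − 0.4583 = 3.502 kmol/m³.
S̃_{S/T} = C_S/C_T = 3.502/0.4583 = 7.64.

7.64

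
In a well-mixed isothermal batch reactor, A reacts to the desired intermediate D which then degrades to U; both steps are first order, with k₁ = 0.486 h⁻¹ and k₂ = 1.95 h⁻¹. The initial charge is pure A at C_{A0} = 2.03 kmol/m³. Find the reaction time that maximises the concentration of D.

The intermediate peaks when r₁ = r₂, i.e. k₁e^(−k₁t) = k₂e^(−k₂t), giving t_opt = ln(k₂/k₁)/(k₂−k₁).
= ln(1.95/0.486)/(1.95−0.486) = ln(4.012)/1.464 = 1.389/1.464 = 0.949 h.

0.949 h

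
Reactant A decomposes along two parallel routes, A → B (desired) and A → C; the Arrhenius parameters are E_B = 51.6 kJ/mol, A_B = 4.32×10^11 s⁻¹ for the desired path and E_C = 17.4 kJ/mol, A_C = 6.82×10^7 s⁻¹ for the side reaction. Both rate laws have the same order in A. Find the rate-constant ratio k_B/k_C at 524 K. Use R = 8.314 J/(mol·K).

Since both paths have the same order in A, the concentration cancels and S_{B/C} = k_B/k_C = (A_B/A_C)·exp[(E_C−E_B)/(RT)].
(E_C−E_B)/(RT) = (17.4−51.6)×10³/(8.314×524) = -34200/4357 = -7.850.
k_B/k_C = (4.32×10^11/6.82×10^7)·exp(-7.850) = 6334 × 3.896×10^-4 = 2.47.

2.47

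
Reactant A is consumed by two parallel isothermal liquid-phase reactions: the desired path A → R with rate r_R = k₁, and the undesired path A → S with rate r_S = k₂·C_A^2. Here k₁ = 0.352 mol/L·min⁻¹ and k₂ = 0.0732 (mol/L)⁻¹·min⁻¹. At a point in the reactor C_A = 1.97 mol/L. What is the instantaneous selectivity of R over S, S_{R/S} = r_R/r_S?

S_{R/S} = r_R/r_S = (k₁)/(k₂·C_A^2) = (k₁/k₂)·C_A^-2.
= (0.352) / (0.0732×1.970^2) = 0.3520/0.2841 = 1.24.

1.24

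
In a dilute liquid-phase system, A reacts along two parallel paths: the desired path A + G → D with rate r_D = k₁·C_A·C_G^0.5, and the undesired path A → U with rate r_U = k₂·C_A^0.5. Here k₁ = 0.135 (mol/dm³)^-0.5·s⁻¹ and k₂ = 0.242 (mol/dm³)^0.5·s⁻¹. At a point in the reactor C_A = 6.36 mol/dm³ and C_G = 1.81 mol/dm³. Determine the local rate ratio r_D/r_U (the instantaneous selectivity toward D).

1.89

S_{D/U} = r_D/r_U = (k₁·C_A·C_G^0.5)/(k₂·C_A^0.5) = (k₁/k₂)·C_A^0.5·C_G^0.5.
= (0.135×6.360×1.810^0.5) / (0.242×6.360^0.5) = 1.155/0.6103 = 1.89.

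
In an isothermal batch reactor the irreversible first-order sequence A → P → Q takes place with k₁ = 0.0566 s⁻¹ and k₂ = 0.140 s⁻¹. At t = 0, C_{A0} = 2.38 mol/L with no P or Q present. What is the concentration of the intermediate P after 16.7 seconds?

Solving the coupled first-order balances gives C_P(t) = [k₁/(k₂−k₁)]·C_{A0}·(e^(−k₁t) − e^(−k₂t)).
e^(−k₁t) = e^(−0.0566×16.7) = e^(−0.9452) = 0.3886; e^(−k₂t) = e^(−2.338) = 0.09652.
C_P = 0.0566×2.38/(0.140−0.0566) × (0.3886−0.09652) = 1.615×0.2921 = 0.4718 mol/L.

0.472 mol/L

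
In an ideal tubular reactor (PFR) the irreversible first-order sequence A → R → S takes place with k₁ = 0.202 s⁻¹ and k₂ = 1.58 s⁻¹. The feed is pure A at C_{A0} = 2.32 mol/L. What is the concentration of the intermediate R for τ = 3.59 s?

0.164 mol/L

Solving the coupled first-order balances gives C_R(τ) = [k₁/(k₂−k₁)]·C_{A0}·(e^(−k₁τ) − e^(−k₂τ)).
e^(−k₁τ) = e^(−0.202×3.59) = e^(−0.7252) = 0.4842; e^(−k₂τ) = e^(−5.672) = 0.003440.
C_R = 0.202×2.32/(1.58−0.202) × (0.4842−0.003440) = 0.3401×0.4808 = 0.1635 mol/L.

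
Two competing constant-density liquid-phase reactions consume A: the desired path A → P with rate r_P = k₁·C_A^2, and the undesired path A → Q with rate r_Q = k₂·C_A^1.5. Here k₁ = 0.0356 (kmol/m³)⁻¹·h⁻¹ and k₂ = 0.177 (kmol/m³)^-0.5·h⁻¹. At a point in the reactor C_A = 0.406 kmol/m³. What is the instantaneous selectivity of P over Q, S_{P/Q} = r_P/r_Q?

S_{P/Q} = r_P/r_Q = (k₁·C_A^2)/(k₂·C_A^1.5) = (k₁/k₂)·C_A^0.5.
= (0.0356×0.4060^2) / (0.177×0.4060^1.5) = 0.005868/0.04579 = 0.128.

0.128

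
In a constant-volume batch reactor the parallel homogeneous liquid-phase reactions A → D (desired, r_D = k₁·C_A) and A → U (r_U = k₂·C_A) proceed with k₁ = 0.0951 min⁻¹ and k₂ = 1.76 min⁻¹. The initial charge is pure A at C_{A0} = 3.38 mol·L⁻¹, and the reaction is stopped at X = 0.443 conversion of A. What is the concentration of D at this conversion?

0.0768 mol·L⁻¹

C_A = C_{A0}(1−X) = 1.883 mol·L⁻¹.
Both paths are first order in A, so the instantaneous fraction to D is constant: dC_D/d(−C_A) = k₁/(k₁+k₂) = 0.05126.
C_D = 0.05126·(C_{A0}−C_A) = 0.05126×1.497 = 0.0768 mol·L⁻¹.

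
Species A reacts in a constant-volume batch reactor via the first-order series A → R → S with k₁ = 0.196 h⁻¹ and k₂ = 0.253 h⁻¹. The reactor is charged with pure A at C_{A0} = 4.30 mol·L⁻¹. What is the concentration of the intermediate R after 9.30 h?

For first-order series with pure A initially, C_R(t) = k₁C_{A0}/(k₂−k₁)·(e^(−k₁t) − e^(−k₂t)).
e^(−k₁t) = e^(−0.196×9.30) = e^(−1.823) = 0.1616; e^(−k₂t) = e^(−2.353) = 0.09509.
C_R = 0.196×4.30/(0.253−0.196) × (0.1616−0.09509) = 14.79×0.06648 = 0.9830 mol·L⁻¹.

0.983 mol·L⁻¹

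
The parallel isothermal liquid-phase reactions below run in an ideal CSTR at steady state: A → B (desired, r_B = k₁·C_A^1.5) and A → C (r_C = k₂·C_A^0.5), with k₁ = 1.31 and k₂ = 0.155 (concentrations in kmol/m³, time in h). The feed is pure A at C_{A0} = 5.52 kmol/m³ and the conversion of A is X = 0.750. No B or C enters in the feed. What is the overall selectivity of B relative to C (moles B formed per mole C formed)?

11.7

Exit C_A = C_{A0}(1−X) = 5.52×0.250 = 1.380 kmol/m³.
A CSTR operates uniformly at the exit composition, giving r_B = 2.124 and r_C = 0.1821 (each k·C_A^n at C_A = 1.380).
Overall selectivity = C_B/C_C = r_Bτ/(r_Cτ) = r_B/r_C = 11.7.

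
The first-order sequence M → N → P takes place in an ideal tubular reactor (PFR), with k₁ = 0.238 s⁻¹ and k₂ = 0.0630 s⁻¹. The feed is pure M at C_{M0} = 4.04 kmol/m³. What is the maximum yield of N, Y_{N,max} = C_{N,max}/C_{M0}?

0.620

Evaluating C_N at τ_opt = ln(k₂/k₁)/(k₂−k₁) gives C_{N,max}/C_{M0} = (k₁/k₂)^[k₂/(k₂−k₁)].
= (0.238/0.0630)^(0.0630/(0.0630−0.238)) = (3.778)^(-0.3600) = 0.6197.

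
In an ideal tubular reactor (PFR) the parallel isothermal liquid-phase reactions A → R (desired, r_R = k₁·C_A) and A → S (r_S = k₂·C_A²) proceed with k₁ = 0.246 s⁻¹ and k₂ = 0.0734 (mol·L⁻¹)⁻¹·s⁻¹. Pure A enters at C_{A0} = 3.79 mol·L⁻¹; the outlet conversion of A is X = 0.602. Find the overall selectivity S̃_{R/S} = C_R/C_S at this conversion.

1.30

C_A = C_{A0}(1−X) = 1.508 mol·L⁻¹.
Along a PFR/batch, dC_R/dC_A = −r_R/(r_R+r_S) = −k₁/(k₁+k₂·C_A).
Integrating from C_{A0} to C_A: C_R = (0.246/0.0734)·ln[(0.246+0.0734·3.79)/(0.246+0.0734·1.51)] = 3.351·ln(0.5242/0.3567) = 1.290 mol·L⁻¹.
C_S = (C_{A0}−C_A)−C_R = 0.9916 mol·L⁻¹; S̃_{R/S} = 1.290/0.9916 = 1.30.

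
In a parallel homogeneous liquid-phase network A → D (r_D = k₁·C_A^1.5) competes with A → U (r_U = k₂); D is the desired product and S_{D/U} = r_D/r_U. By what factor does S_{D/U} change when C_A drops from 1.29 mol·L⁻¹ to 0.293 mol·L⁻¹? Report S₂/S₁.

S_{D/U} = (k₁/k₂)·C_A^1.5, so S₂/S₁ = (C_{A,2}/C_{A,1})^1.5.
= (0.293/1.29)^1.5 = (0.2271)^1.5 = 0.108.
Selectivity toward D falls as C_A falls — high-concentration operation is favoured.

0.108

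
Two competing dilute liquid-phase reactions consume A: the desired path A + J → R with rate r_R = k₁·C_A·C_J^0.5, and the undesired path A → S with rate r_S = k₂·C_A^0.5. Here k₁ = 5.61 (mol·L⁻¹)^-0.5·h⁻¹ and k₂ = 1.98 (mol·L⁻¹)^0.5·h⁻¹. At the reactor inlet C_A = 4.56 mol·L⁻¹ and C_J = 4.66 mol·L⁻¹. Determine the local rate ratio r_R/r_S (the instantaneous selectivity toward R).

13.1

S_{R/S} = r_R/r_S = (k₁·C_A·C_J^0.5)/(k₂·C_A^0.5) = (k₁/k₂)·C_A^0.5·C_J^0.5.
= (5.61×4.560×4.660^0.5) / (1.98×4.560^0.5) = 55.22/4.228 = 13.1.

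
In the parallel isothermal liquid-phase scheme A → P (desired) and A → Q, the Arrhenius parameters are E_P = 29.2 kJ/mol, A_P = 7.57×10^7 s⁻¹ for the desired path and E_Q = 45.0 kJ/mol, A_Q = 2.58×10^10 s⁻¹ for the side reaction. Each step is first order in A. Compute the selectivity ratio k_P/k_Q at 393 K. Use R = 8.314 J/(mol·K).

With equal orders, S_{P/Q} = k_P/k_Q = (A_P/A_Q)·exp[(E_Q−E_P)/(RT)].
(E_Q−E_P)/(RT) = (45.0−29.2)×10³/(8.314×393) = 15800/3267 = 4.836.
k_P/k_Q = (7.57×10^7/2.58×10^10)·exp(4.836) = 0.002934 × 125.9 = 0.369.

0.369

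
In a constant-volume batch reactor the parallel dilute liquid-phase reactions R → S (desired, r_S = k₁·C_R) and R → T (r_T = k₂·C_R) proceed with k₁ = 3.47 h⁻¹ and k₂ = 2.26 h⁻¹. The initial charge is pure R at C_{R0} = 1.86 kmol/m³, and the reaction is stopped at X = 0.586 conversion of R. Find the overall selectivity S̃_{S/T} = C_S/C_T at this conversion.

C_R = C_{R0}(1−X) = 0.7700 kmol/m³.
Both paths are first order in R, so the instantaneous fraction to S is constant: dC_S/d(−C_R) = k₁/(k₁+k₂) = 0.6056.
C_S = 0.6056·(C_{R0}−C_R) = 0.6056×1.090 = 0.660 kmol/m³.
C_T = (C_{R0}−C_R)−C_S = 0.4299 kmol/m³; S̃_{S/T} = 0.6601/0.4299 = 1.54.

1.54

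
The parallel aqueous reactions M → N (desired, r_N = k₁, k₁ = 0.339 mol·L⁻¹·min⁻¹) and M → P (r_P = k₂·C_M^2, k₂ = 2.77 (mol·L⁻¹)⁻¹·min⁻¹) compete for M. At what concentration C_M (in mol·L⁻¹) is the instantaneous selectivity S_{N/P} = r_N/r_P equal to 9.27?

S_{N/P} = (k₁/k₂)·C_M^-2 ⇒ C_M = (S·k₂/k₁)^(-0.5).
= (9.27×2.77/0.339)^(-0.5) = (75.75)^(-0.5) = 0.115 mol·L⁻¹.

0.115 mol·L⁻¹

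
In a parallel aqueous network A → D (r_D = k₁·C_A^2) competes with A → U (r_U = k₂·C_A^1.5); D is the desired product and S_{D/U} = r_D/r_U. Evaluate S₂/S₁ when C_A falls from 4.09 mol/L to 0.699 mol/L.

0.413

S_{D/U} = (k₁/k₂)·C_A^0.5, so S₂/S₁ = (C_{A,2}/C_{A,1})^0.5.
= (0.699/4.09)^0.5 = (0.1709)^0.5 = 0.413.
Selectivity toward D falls as C_A falls — high-concentration operation is favoured.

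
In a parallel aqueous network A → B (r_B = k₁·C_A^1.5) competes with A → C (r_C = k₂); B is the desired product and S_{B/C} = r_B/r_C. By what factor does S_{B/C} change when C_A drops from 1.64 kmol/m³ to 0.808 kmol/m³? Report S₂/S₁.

S_{B/C} = (k₁/k₂)·C_A^1.5, so S₂/S₁ = (C_{A,2}/C_{A,1})^1.5.
= (0.808/1.64)^1.5 = (0.4927)^1.5 = 0.346.
Selectivity toward B falls as C_A falls — high-concentration operation is favoured.

0.346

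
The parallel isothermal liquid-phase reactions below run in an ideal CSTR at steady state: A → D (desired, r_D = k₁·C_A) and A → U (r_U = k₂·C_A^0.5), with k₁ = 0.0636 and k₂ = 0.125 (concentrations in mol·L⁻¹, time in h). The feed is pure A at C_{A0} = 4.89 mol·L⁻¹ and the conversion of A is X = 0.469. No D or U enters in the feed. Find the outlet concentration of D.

1.03 mol·L⁻¹

Exit C_A = C_{A0}(1−X) = 4.89×0.531 = 2.597 mol·L⁻¹.
Rates in a CSTR are evaluated at the outlet concentration: r_D = 0.0636×2.597 = 0.1651, r_U = 0.125×2.597^0.5 = 0.2014.
Fraction of consumed A going to D: r_D/(r_D+r_U) = 0.4505.
C_D = 0.4505·C_{A0}·X = 0.4505×4.89×0.469 = 1.03 mol·L⁻¹.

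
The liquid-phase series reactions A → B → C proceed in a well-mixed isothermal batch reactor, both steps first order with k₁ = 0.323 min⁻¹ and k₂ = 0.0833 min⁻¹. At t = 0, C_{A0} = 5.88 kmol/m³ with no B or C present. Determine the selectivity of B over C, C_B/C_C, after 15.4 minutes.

0.579

For first-order series with pure A initially, C_B(t) = k₁C_{A0}/(k₂−k₁)·(e^(−k₁t) − e^(−k₂t)).
e^(−k₁t) = e^(−0.323×15.4) = e^(−4.974) = 0.006914; e^(−k₂t) = e^(−1.283) = 0.2773.
C_B = 0.323×5.88/(0.0833−0.323) × (0.006914−0.2773) = (-7.923)×(-0.2703) = 2.142 kmol/m³.
C_A = C_{A0}e^(−k₁t) = 0.04065 kmol/m³, so C_C = C_{A0}−C_A−C_B = 3.697 kmol/m³; C_B/C_C = 0.579.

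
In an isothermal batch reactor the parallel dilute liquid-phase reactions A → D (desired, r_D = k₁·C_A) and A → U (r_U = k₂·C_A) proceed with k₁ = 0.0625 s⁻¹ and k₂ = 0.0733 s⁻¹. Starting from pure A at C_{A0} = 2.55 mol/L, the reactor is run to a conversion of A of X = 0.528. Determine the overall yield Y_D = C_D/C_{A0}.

0.243

C_A = C_{A0}(1−X) = 1.204 mol/L.
Both paths are first order in A, so the instantaneous fraction to D is constant: dC_D/d(−C_A) = k₁/(k₁+k₂) = 0.4602.
C_D = 0.4602·(C_{A0}−C_A) = 0.4602×1.346 = 0.620 mol/L.
Y_D = C_D/C_{A0} = 0.6197/2.55 = 0.243.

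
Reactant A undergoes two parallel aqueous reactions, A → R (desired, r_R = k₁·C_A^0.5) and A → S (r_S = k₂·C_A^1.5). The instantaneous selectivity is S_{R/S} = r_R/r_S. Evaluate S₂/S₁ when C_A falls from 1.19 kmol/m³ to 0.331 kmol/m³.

3.60

S_{R/S} = (k₁/k₂)·C_A⁻¹, so S₂/S₁ = (C_{A,2}/C_{A,1})⁻¹.
= 1.19/0.331 = 3.60.
Selectivity toward R rises as C_A falls — low-concentration operation is favoured.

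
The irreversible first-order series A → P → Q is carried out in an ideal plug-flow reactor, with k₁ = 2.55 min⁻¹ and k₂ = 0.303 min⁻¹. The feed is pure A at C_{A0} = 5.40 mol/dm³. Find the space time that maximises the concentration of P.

The intermediate peaks when r₁ = r₂, i.e. k₁e^(−k₁τ) = k₂e^(−k₂τ), giving τ_opt = ln(k₂/k₁)/(k₂−k₁).
= ln(0.303/2.55)/(0.303−2.55) = ln(0.1188)/-2.247 = -2.130/-2.247 = 0.948 min.

0.948 min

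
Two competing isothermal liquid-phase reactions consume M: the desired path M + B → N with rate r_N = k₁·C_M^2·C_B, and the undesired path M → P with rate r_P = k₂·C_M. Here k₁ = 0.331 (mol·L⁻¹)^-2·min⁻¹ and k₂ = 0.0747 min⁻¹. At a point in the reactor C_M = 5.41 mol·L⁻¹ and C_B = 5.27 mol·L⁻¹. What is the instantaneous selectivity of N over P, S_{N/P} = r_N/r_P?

S_{N/P} = r_N/r_P = (k₁·C_M^2·C_B)/(k₂·C_M) = (k₁/k₂)·C_M·C_B.
= (0.331×5.410^2×5.270) / (0.0747×5.410) = 51.05/0.4041 = 126.
Since the desired path is higher order in M, keeping C_M high (PFR or concentrated feed) favours N.

126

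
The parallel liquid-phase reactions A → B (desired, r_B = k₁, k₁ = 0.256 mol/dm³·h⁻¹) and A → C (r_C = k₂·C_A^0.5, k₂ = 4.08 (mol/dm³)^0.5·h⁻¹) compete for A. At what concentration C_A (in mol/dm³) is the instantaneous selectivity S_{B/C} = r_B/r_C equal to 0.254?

0.0610 mol/dm³

S_{B/C} = (k₁/k₂)·C_A^-0.5 ⇒ C_A = (S·k₂/k₁)^(-2).
= (0.254×4.08/0.256)^(-2) = (4.048)^(-2) = 0.0610 mol/dm³.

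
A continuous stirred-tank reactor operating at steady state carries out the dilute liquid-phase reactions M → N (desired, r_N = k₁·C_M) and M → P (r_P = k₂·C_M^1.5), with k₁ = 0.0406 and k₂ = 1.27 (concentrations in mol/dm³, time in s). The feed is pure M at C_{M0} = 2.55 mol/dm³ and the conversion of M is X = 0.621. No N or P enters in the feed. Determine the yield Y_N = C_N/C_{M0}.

0.0196

Exit C_M = C_{M0}(1−X) = 2.55×0.379 = 0.9664 mol/dm³.
Rates in a CSTR are evaluated at the outlet concentration: r_N = 0.0406×0.9664 = 0.03924, r_P = 1.27×0.9664^1.5 = 1.207.
Fraction of consumed M going to N: r_N/(r_N+r_P) = 0.03149.
C_N = 0.03149·C_{M0}·X = 0.03149×2.55×0.621 = 0.0499 mol/dm³; Y_N = C_N/C_{M0} = 0.0196.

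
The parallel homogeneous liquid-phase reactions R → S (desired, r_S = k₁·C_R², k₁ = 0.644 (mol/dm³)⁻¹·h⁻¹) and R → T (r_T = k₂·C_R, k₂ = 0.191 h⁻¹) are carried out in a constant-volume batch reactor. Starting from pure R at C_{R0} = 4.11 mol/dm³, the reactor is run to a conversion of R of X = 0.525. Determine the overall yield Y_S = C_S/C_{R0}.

C_R = C_{R0}(1−X) = 1.952 mol/dm³.
Along a PFR/batch, dC_T/dC_R = −r_T/(r_S+r_T) = −k₂/(k₂+k₁·C_R).
Integrating from C_{R0} to C_R: C_T = (0.191/0.644)·ln[(0.191+0.644·4.11)/(0.191+0.644·1.95)] = 0.2966·ln(2.838/1.448) = 0.1995 mol/dm³.
Then C_S = (C_{R0}−C_R) − C_T = 2.158 − 0.1995 = 1.958 mol/dm³.
Y_S = C_S/C_{R0} = 1.958/4.11 = 0.476.

0.476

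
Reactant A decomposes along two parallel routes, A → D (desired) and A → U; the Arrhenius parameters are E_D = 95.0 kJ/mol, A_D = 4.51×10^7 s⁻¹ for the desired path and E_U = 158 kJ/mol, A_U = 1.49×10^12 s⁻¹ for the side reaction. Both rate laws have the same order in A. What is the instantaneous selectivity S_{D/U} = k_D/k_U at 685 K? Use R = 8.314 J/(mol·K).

1.93

k_D/k_U = (A_D/A_U)·exp[−(E_D−E_U)/(RT)] = (A_D/A_U)·exp[(E_U−E_D)/(RT)].
(E_U−E_D)/(RT) = (158−95.0)×10³/(8.314×685) = 63000/5695 = 11.06.
k_D/k_U = (4.51×10^7/1.49×10^12)·exp(11.06) = 3.027×10^-5 × 63714 = 1.93.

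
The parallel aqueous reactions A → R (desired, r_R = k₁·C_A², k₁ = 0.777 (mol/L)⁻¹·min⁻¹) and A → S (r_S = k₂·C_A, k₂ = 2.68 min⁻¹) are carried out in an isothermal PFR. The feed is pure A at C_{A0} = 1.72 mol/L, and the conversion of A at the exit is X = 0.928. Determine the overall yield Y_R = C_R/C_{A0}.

C_A = C_{A0}(1−X) = 0.1238 mol/L.
Along a PFR/batch, dC_S/dC_A = −r_S/(r_R+r_S) = −k₂/(k₂+k₁·C_A).
Integrating from C_{A0} to C_A: C_S = (2.68/0.777)·ln[(2.68+0.777·1.72)/(2.68+0.777·0.124)] = 3.449·ln(4.016/2.776) = 1.274 mol/L.
Then C_R = (C_{A0}−C_A) − C_S = 1.596 − 1.274 = 0.3224 mol/L.
Y_R = C_R/C_{A0} = 0.3224/1.72 = 0.187.

0.187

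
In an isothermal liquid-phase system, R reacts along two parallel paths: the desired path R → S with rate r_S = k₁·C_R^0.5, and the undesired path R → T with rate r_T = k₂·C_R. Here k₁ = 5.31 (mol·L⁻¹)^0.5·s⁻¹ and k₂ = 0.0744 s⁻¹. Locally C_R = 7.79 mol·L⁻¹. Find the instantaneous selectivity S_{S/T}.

25.6

S_{S/T} = r_S/r_T = (k₁·C_R^0.5)/(k₂·C_R) = (k₁/k₂)·C_R^-0.5.
= (5.31×7.790^0.5) / (0.0744×7.790) = 14.82/0.5796 = 25.6.
The undesired path is higher order in R, so low C_R (CSTR or dilute feed) favours S.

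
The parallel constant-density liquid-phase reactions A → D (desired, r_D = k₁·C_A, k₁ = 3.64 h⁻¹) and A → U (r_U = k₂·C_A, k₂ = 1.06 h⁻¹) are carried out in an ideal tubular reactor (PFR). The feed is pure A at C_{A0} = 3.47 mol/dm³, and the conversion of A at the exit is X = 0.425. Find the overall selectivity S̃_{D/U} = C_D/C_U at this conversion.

3.43

C_A = C_{A0}(1−X) = 1.995 mol/dm³.
Both paths are first order in A, so the instantaneous fraction to D is constant: dC_D/d(−C_A) = k₁/(k₁+k₂) = 0.7745.
C_D = 0.7745·(C_{A0}−C_A) = 0.7745×1.475 = 1.14 mol/dm³.
C_U = (C_{A0}−C_A)−C_D = 0.3326 mol/dm³; S̃_{D/U} = 1.142/0.3326 = 3.43.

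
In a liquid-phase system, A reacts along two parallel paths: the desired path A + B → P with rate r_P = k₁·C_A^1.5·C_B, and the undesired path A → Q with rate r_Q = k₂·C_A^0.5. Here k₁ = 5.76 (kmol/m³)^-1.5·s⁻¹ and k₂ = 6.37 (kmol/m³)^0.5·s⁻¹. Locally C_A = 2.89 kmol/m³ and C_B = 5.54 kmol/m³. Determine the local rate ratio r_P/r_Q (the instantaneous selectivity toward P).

14.5

S_{P/Q} = r_P/r_Q = (k₁·C_A^1.5·C_B)/(k₂·C_A^0.5) = (k₁/k₂)·C_A·C_B.
= (5.76×2.890^1.5×5.540) / (6.37×2.890^0.5) = 156.8/10.83 = 14.5.
Since the desired path is higher order in A, keeping C_A high (PFR or concentrated feed) favours P.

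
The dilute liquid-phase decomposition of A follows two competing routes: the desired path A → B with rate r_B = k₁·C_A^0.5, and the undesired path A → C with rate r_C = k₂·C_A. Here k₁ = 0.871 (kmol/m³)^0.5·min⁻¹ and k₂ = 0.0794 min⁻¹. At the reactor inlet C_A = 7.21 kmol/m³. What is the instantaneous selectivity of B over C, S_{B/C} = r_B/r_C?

4.09

S_{B/C} = r_B/r_C = (k₁·C_A^0.5)/(k₂·C_A) = (k₁/k₂)·C_A^-0.5.
= (0.871×7.210^0.5) / (0.0794×7.210) = 2.339/0.5725 = 4.09.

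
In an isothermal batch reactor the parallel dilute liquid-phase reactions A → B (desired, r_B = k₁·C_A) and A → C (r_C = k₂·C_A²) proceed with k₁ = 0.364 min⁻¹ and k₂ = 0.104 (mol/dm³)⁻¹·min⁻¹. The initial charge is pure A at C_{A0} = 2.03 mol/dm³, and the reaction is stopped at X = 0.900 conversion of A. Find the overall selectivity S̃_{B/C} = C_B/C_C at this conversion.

3.32

C_A = C_{A0}(1−X) = 0.2030 mol/dm³.
Along a PFR/batch, dC_B/dC_A = −r_B/(r_B+r_C) = −k₁/(k₁+k₂·C_A).
Integrating from C_{A0} to C_A: C_B = (0.364/0.104)·ln[(0.364+0.104·2.03)/(0.364+0.104·0.203)] = 3.500·ln(0.5751/0.3851) = 1.404 mol/dm³.
C_C = (C_{A0}−C_A)−C_B = 0.4233 mol/dm³; S̃_{B/C} = 1.404/0.4233 = 3.32.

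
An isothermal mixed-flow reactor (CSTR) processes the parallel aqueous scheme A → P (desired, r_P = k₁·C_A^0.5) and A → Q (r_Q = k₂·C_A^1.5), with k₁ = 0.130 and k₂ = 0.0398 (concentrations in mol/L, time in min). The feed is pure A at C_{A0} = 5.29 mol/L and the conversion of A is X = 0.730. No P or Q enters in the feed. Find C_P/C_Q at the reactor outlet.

Exit C_A = C_{A0}(1−X) = 5.29×0.270 = 1.428 mol/L.
In a CSTR the entire volume is at exit conditions, so r_P = 0.130×1.428^0.5 = 0.1554 and r_Q = 0.0398×1.428^1.5 = 0.06794.
Overall selectivity = C_P/C_Q = r_Pτ/(r_Qτ) = r_P/r_Q = 2.29.

2.29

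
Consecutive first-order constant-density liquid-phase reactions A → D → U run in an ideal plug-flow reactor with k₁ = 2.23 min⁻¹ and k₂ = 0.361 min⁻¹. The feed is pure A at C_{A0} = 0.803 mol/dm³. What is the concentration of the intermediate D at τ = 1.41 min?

For first-order series with pure A initially, C_D(τ) = k₁C_{A0}/(k₂−k₁)·(e^(−k₁τ) − e^(−k₂τ)).
e^(−k₁τ) = e^(−2.23×1.41) = e^(−3.144) = 0.04310; e^(−k₂τ) = e^(−0.5090) = 0.6011.
C_D = 2.23×0.803/(0.361−2.23) × (0.04310−0.6011) = (-0.9581)×(-0.5580) = 0.5346 mol/dm³.

0.535 mol/dm³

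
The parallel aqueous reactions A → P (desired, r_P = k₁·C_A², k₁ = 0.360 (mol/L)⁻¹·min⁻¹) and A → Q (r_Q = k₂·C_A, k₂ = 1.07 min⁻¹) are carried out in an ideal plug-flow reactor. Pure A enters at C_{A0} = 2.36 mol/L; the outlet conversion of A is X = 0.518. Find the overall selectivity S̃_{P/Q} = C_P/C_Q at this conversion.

0.579

C_A = C_{A0}(1−X) = 1.138 mol/L.
Along a PFR/batch, dC_Q/dC_A = −r_Q/(r_P+r_Q) = −k₂/(k₂+k₁·C_A).
Integrating from C_{A0} to C_A: C_Q = (1.07/0.360)·ln[(1.07+0.360·2.36)/(1.07+0.360·1.14)] = 2.972·ln(1.920/1.480) = 0.7740 mol/L.
Then C_P = (C_{A0}−C_A) − C_Q = 1.222 − 0.7740 = 0.4485 mol/L.
S̃_{P/Q} = C_P/C_Q = 0.4485/0.7740 = 0.579.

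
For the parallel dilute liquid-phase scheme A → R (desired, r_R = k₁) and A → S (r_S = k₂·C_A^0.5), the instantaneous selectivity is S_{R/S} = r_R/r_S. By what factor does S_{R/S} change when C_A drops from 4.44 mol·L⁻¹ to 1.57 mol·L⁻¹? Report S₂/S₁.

1.68

S_{R/S} = (k₁/k₂)·C_A^-0.5, so S₂/S₁ = (C_{A,2}/C_{A,1})^-0.5.
= (1.57/4.44)^(-0.5) = (0.3536)^(-0.5) = 1.68.
Selectivity toward R rises as C_A falls — low-concentration operation is favoured.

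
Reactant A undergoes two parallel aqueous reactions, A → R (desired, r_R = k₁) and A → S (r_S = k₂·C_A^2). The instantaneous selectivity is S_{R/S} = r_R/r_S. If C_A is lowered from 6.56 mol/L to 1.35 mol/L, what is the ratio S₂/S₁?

S_{R/S} = (k₁/k₂)·C_A^-2, so S₂/S₁ = (C_{A,2}/C_{A,1})^-2.
= (1.35/6.56)^(-2) = (0.2058)^(-2) = 23.6.
Selectivity toward R rises as C_A falls — low-concentration operation is favoured.

23.6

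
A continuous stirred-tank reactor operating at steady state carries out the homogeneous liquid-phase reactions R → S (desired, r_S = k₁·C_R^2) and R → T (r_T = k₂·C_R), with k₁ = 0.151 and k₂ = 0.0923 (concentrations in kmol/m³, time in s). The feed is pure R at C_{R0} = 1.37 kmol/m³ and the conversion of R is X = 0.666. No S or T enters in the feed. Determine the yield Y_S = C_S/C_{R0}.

Exit C_R = C_{R0}(1−X) = 1.37×0.334 = 0.4576 kmol/m³.
Rates in a CSTR are evaluated at the outlet concentration: r_S = 0.151×0.4576^2 = 0.03162, r_T = 0.0923×0.4576 = 0.04223.
Fraction of consumed R going to S: r_S/(r_S+r_T) = 0.4281.
C_S = 0.4281·C_{R0}·X = 0.4281×1.37×0.666 = 0.391 kmol/m³; Y_S = C_S/C_{R0} = 0.285.

0.285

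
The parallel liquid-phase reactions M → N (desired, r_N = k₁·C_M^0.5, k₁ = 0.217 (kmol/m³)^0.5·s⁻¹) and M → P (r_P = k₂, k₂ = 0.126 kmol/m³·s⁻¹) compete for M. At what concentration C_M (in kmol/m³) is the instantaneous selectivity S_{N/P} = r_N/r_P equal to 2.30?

S_{N/P} = (k₁/k₂)·C_M^0.5 ⇒ C_M = (S·k₂/k₁)^(2).
= (2.30×0.126/0.217)^(2) = (1.335)^(2) = 1.78 kmol/m³.

1.78 kmol/m³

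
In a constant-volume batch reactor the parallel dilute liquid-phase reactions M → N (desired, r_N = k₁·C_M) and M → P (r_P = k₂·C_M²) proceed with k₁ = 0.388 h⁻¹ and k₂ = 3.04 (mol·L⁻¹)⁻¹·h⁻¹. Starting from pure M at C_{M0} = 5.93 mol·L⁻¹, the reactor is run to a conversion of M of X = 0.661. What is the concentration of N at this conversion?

C_M = C_{M0}(1−X) = 2.010 mol·L⁻¹.
Along a PFR/batch, dC_N/dC_M = −r_N/(r_N+r_P) = −k₁/(k₁+k₂·C_M).
Integrating from C_{M0} to C_M: C_N = (0.388/3.04)·ln[(0.388+3.04·5.93)/(0.388+3.04·2.01)] = 0.1276·ln(18.42/6.499) = 0.1329 mol·L⁻¹.

0.133 mol·L⁻¹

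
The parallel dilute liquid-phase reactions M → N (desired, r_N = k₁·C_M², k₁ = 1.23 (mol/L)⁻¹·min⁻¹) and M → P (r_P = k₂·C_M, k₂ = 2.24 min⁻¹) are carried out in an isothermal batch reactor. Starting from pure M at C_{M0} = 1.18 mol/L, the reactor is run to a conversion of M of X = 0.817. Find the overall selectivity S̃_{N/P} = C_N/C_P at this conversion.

0.366

C_M = C_{M0}(1−X) = 0.2159 mol/L.
Along a PFR/batch, dC_P/dC_M = −r_P/(r_N+r_P) = −k₂/(k₂+k₁·C_M).
Integrating from C_{M0} to C_M: C_P = (2.24/1.23)·ln[(2.24+1.23·1.18)/(2.24+1.23·0.216)] = 1.821·ln(3.691/2.506) = 0.7056 mol/L.
Then C_N = (C_{M0}−C_M) − C_P = 0.9641 − 0.7056 = 0.2584 mol/L.
S̃_{N/P} = C_N/C_P = 0.2584/0.7056 = 0.366.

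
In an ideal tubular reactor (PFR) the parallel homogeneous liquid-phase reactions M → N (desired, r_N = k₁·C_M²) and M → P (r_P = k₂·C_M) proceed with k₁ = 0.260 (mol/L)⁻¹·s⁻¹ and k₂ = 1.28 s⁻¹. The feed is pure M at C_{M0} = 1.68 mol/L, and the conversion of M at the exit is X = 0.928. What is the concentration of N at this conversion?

C_M = C_{M0}(1−X) = 0.1210 mol/L.
Along a PFR/batch, dC_P/dC_M = −r_P/(r_N+r_P) = −k₂/(k₂+k₁·C_M).
Integrating from C_{M0} to C_M: C_P = (1.28/0.260)·ln[(1.28+0.260·1.68)/(1.28+0.260·0.121)] = 4.923·ln(1.717/1.311) = 1.326 mol/L.
Then C_N = (C_{M0}−C_M) − C_P = 1.559 − 1.326 = 0.2331 mol/L.

0.233 mol/L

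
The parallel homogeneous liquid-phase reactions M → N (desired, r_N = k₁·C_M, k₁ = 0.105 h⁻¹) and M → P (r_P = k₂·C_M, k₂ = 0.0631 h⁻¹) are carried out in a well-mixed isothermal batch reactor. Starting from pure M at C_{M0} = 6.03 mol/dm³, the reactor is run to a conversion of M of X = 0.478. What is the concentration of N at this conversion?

1.80 mol/dm³

C_M = C_{M0}(1−X) = 3.148 mol/dm³.
Both paths are first order in M, so the instantaneous fraction to N is constant: dC_N/d(−C_M) = k₁/(k₁+k₂) = 0.6246.
C_N = 0.6246·(C_{M0}−C_M) = 0.6246×2.882 = 1.80 mol/dm³.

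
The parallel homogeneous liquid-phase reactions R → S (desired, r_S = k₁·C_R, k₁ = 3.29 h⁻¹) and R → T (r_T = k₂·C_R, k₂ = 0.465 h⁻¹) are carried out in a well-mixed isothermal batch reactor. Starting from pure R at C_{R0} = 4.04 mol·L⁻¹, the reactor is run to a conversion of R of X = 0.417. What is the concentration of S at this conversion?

C_R = C_{R0}(1−X) = 2.355 mol·L⁻¹.
Both paths are first order in R, so the instantaneous fraction to S is constant: dC_S/d(−C_R) = k₁/(k₁+k₂) = 0.8762.
C_S = 0.8762·(C_{R0}−C_R) = 0.8762×1.685 = 1.48 mol·L⁻¹.

1.48 mol·L⁻¹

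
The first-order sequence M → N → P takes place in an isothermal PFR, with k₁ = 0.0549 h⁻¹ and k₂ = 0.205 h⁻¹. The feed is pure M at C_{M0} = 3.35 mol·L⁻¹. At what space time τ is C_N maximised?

For first-order series the maximum of C_N occurs at τ_opt = ln(k₂/k₁)/(k₂−k₁).
= ln(0.205/0.0549)/(0.205−0.0549) = ln(3.734)/0.1501 = 1.317/0.1501 = 8.78 h.

8.78 h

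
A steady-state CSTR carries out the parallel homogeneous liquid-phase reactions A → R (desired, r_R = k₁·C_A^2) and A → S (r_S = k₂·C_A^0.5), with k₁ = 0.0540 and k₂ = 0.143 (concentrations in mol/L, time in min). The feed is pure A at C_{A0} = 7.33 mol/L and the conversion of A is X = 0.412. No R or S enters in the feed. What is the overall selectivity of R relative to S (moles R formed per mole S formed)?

3.38

Exit C_A = C_{A0}(1−X) = 7.33×0.588 = 4.310 mol/L.
Rates in a CSTR are evaluated at the outlet concentration: r_R = 0.0540×4.310^2 = 1.003, r_S = 0.143×4.310^0.5 = 0.2969.
Overall selectivity = C_R/C_S = r_Rτ/(r_Sτ) = r_R/r_S = 3.38.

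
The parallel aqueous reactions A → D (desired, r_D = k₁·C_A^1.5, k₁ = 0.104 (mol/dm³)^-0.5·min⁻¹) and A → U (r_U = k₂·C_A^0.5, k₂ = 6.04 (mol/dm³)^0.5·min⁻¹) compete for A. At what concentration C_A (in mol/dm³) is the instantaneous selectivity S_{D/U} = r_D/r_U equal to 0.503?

29.2 mol/dm³

S_{D/U} = (k₁/k₂)·C_A ⇒ C_A = S·k₂/k₁.
= 0.503×6.04/0.104 = 29.2 mol/dm³.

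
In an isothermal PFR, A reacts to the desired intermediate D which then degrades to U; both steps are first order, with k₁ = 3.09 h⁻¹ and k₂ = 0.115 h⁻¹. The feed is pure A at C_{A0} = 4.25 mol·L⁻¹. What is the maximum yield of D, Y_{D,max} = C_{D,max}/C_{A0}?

Evaluating C_D at τ_opt = ln(k₂/k₁)/(k₂−k₁) gives C_{D,max}/C_{A0} = (k₁/k₂)^[k₂/(k₂−k₁)].
= (3.09/0.115)^(0.115/(0.115−3.09)) = (26.87)^(-0.03866) = 0.8805.

0.881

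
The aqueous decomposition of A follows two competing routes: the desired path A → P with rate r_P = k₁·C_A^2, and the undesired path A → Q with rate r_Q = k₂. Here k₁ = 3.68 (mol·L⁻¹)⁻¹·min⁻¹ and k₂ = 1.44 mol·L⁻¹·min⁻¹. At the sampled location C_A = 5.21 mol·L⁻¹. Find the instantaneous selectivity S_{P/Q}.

69.4

S_{P/Q} = r_P/r_Q = (k₁·C_A^2)/(k₂) = (k₁/k₂)·C_A^2.
= (3.68×5.210^2) / (1.44) = 99.89/1.440 = 69.4.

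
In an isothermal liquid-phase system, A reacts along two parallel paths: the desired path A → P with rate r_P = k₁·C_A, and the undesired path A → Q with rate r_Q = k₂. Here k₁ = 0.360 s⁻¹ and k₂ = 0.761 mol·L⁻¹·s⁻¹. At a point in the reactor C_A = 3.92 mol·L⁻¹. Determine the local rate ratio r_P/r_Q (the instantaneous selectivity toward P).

S_{P/Q} = r_P/r_Q = (k₁·C_A)/(k₂) = (k₁/k₂)·C_A.
= (0.360×3.920) / (0.761) = 1.411/0.7610 = 1.85.

1.85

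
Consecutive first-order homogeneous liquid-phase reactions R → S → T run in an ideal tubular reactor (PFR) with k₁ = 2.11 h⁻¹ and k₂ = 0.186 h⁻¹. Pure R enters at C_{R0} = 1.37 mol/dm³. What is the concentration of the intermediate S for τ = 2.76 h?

0.895 mol/dm³

The intermediate concentration in a first-order A→B→C sequence is C_S = k₁C_{R0}(e^(−k₁τ) − e^(−k₂τ))/(k₂−k₁).
e^(−k₁τ) = e^(−2.11×2.76) = e^(−5.824) = 0.002957; e^(−k₂τ) = e^(−0.5134) = 0.5985.
C_S = 2.11×1.37/(0.186−2.11) × (0.002957−0.5985) = (-1.502)×(-0.5955) = 0.8947 mol/dm³.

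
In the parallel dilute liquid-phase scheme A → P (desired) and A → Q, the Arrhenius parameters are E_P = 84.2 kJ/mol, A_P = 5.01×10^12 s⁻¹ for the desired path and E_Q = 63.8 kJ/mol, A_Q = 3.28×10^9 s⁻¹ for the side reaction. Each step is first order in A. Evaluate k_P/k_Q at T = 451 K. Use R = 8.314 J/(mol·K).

6.62

With equal orders, S_{P/Q} = k_P/k_Q = (A_P/A_Q)·exp[(E_Q−E_P)/(RT)].
(E_Q−E_P)/(RT) = (63.8−84.2)×10³/(8.314×451) = -20400/3750 = -5.441.
k_P/k_Q = (5.01×10^12/3.28×10^9)·exp(-5.441) = 1527 × 0.004337 = 6.62.
Since E_P > E_Q, raising the temperature improves selectivity toward P.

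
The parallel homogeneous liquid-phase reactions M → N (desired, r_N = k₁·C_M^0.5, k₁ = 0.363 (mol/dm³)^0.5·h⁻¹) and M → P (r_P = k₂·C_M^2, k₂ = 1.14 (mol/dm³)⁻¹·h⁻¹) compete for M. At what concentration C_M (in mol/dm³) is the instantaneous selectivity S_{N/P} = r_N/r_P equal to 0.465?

0.777 mol/dm³

S_{N/P} = (k₁/k₂)·C_M^-1.5 ⇒ C_M = (S·k₂/k₁)^(1/(-1.5)).
= (0.465×1.14/0.363)^(-0.6667) = (1.460)^(-0.6667) = 0.777 mol/dm³.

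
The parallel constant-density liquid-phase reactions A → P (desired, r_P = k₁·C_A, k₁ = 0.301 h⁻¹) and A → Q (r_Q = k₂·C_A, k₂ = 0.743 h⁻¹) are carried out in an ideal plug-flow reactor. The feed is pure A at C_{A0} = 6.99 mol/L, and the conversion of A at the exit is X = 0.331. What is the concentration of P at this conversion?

C_A = C_{A0}(1−X) = 4.676 mol/L.
Both paths are first order in A, so the instantaneous fraction to P is constant: dC_P/d(−C_A) = k₁/(k₁+k₂) = 0.2883.
C_P = 0.2883·(C_{A0}−C_A) = 0.2883×2.314 = 0.667 mol/L.

0.667 mol/L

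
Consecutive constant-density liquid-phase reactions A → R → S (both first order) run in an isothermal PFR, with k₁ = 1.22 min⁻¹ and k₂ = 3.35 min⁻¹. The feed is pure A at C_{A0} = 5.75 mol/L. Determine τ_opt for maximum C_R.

Setting dC_R/dτ = 0 gives τ_opt = ln(k₂/k₁)/(k₂−k₁).
= ln(3.35/1.22)/(3.35−1.22) = ln(2.746)/2.130 = 1.010/2.130 = 0.474 min.

0.474 min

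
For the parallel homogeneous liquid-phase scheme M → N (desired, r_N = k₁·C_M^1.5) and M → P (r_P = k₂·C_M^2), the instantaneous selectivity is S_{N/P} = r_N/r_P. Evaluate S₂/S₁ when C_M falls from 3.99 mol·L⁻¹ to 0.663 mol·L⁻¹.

S_{N/P} = (k₁/k₂)·C_M^-0.5, so S₂/S₁ = (C_{M,2}/C_{M,1})^-0.5.
= (0.663/3.99)^(-0.5) = (0.1662)^(-0.5) = 2.45.
Selectivity toward N rises as C_M falls — low-concentration operation is favoured.

2.45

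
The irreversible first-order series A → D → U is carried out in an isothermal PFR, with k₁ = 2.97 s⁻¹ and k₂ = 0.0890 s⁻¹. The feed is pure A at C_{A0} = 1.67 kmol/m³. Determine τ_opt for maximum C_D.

1.22 s

The intermediate peaks when r₁ = r₂, i.e. k₁e^(−k₁τ) = k₂e^(−k₂τ), giving τ_opt = ln(k₂/k₁)/(k₂−k₁).
= ln(0.0890/2.97)/(0.0890−2.97) = ln(0.02997)/-2.881 = -3.508/-2.881 = 1.22 s.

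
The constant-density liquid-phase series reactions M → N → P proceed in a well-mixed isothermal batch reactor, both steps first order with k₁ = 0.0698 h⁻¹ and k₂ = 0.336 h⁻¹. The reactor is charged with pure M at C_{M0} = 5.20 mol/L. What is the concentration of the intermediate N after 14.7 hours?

For first-order series with pure M initially, C_N(t) = k₁C_{M0}/(k₂−k₁)·(e^(−k₁t) − e^(−k₂t)).
e^(−k₁t) = e^(−0.0698×14.7) = e^(−1.026) = 0.3584; e^(−k₂t) = e^(−4.939) = 0.007160.
C_N = 0.0698×5.20/(0.336−0.0698) × (0.3584−0.007160) = 1.363×0.3513 = 0.4789 mol/L.

0.479 mol/L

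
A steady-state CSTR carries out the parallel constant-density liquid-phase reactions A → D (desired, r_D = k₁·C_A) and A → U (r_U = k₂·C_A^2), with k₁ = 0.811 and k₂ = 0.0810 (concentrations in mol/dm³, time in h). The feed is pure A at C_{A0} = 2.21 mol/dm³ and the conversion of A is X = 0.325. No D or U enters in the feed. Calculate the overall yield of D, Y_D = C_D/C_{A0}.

Exit C_A = C_{A0}(1−X) = 2.21×0.675 = 1.492 mol/dm³.
In a CSTR the entire volume is at exit conditions, so r_D = 0.811×1.492 = 1.210 and r_U = 0.0810×1.492^2 = 0.1803.
Fraction of consumed A going to D: r_D/(r_D+r_U) = 0.8703.
C_D = 0.8703·C_{A0}·X = 0.8703×2.21×0.325 = 0.625 mol/dm³; Y_D = C_D/C_{A0} = 0.283.

0.283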